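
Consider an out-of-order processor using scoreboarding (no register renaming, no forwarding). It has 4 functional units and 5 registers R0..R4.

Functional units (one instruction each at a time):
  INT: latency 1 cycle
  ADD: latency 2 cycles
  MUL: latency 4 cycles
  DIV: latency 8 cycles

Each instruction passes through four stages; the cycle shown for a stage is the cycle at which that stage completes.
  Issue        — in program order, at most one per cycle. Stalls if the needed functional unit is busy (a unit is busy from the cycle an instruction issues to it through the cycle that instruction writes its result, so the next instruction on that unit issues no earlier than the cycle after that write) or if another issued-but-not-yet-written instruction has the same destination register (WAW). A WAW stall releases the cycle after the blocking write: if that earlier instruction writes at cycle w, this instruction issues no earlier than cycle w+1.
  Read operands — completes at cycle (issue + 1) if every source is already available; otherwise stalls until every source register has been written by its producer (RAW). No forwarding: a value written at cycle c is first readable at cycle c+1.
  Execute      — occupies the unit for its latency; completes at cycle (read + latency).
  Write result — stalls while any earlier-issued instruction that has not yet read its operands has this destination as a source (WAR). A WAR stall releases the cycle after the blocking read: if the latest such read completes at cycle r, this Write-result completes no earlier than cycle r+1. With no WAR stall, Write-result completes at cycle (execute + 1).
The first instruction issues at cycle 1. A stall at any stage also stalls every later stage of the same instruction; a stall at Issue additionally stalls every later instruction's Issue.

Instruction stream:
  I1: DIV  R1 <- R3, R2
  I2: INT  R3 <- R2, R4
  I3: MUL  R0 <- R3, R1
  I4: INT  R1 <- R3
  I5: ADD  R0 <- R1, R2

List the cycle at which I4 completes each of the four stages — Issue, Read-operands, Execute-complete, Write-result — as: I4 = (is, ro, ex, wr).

I1 -> (1, 2, 10, 11)
I2 -> (2, 3, 4, 5)
I3 -> (3, 12, 16, 17)  // RAW R1: wait I1 write@11
I4 -> (12, 13, 14, 15)  // WAW R1: wait I1 write@11
I5 -> (18, 19, 21, 22)  // WAW R0: wait I3 write@17

I4 = (12, 13, 14, 15)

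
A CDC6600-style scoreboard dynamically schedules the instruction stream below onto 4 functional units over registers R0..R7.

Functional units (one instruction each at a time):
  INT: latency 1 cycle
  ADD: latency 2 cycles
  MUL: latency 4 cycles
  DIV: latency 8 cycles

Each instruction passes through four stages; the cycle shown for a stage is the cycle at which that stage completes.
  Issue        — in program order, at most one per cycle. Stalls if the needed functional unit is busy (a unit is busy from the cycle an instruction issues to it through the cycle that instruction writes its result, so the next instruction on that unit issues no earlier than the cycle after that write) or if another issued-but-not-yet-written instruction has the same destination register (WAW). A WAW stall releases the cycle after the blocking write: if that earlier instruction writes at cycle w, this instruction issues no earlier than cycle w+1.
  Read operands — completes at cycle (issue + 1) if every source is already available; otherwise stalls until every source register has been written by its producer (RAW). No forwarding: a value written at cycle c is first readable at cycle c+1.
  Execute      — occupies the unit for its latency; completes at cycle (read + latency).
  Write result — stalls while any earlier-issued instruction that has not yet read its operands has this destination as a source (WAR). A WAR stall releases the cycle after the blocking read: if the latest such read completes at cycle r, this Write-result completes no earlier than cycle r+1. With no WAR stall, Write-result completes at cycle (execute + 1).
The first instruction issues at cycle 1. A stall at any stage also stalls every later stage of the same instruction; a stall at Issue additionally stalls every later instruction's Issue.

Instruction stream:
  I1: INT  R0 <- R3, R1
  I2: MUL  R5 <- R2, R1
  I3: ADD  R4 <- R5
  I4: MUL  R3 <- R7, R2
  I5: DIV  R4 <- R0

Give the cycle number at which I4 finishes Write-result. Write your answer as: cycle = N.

cycle = 15

[1] issue I1 (INT)
[2] I1 read-ops, issue I2 (MUL)
[3] I1 finished on INT, I2 read-ops, issue I3 (ADD)
[4] I1→R0
[7] I2 finished on MUL
[8] I2→R5
[9] I3 read-ops, issue I4 (MUL)
[10] I4 read-ops
[11] I3 finished on ADD
[12] I3→R4
[13] issue I5 (DIV)
[14] I4 finished on MUL, I5 read-ops
[15] I4→R3
[22] I5 finished on DIV
[23] I5→R4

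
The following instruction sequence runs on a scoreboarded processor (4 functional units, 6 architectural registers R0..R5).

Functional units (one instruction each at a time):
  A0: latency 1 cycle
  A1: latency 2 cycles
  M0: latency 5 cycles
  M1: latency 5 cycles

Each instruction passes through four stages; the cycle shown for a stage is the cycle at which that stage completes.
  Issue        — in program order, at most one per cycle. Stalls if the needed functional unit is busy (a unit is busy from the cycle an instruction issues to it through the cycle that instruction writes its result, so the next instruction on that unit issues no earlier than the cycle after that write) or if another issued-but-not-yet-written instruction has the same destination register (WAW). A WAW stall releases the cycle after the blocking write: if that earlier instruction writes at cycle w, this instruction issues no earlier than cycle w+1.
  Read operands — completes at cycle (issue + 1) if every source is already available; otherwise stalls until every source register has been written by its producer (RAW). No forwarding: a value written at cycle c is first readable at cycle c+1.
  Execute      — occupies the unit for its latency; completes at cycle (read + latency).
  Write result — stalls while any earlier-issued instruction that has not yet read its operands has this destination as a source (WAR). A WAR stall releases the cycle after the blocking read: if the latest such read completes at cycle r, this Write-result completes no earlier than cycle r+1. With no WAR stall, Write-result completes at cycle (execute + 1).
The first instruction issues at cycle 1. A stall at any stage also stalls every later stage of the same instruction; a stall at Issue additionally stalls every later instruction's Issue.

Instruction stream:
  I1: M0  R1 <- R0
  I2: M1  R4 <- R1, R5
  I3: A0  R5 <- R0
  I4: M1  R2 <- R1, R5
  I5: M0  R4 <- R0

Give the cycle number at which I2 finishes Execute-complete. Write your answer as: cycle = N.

t=1  I1→M0
t=2  I1 RO; I2→M1
t=3  I3→A0
t=4  I3 RO
t=5  I3 EX
t=7  I1 EX
t=8  I1 WR R1
t=9  I2 RO
t=10  I3 WR R5
t=14  I2 EX
t=15  I2 WR R4
t=16  I4→M1
t=17  I4 RO; I5→M0
t=18  I5 RO
t=22  I4 EX
t=23  I4 WR R2; I5 EX
t=24  I5 WR R4

cycle = 14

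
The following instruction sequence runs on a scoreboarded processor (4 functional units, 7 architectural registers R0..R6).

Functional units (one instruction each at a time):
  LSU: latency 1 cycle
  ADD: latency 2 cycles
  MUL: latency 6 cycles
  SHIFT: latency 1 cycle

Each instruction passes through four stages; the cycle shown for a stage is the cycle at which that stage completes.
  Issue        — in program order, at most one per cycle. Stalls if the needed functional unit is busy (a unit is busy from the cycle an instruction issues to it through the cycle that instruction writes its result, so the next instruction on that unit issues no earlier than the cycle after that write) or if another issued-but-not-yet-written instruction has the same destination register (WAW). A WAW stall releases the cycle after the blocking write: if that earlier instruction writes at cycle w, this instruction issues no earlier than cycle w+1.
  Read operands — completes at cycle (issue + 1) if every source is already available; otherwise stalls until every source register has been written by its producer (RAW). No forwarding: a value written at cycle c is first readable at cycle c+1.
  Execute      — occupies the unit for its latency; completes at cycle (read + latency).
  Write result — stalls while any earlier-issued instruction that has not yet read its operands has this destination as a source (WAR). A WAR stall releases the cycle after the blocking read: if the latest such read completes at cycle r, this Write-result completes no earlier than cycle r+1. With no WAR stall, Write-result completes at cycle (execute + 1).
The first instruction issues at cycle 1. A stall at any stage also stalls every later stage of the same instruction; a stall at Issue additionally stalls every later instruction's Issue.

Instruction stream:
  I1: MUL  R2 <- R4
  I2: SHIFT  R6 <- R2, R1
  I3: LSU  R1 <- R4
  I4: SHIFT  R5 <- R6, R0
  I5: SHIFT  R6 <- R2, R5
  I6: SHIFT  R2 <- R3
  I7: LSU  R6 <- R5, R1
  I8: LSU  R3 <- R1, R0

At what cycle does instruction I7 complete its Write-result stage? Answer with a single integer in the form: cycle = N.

cycle = 25

I1  is:1  ro:2  ex:8  wr:9
I2  is:2  ro:10  ex:11  wr:12  — RAW R2: wait I1 write@9
I3  is:3  ro:4  ex:5  wr:11  — WAR R1: wait I2 read@10
I4  is:13  ro:14  ex:15  wr:16  — struct: SHIFT busy until I2 writes@12
I5  is:17  ro:18  ex:19  wr:20  — struct: SHIFT busy until I4 writes@16
I6  is:21  ro:22  ex:23  wr:24  — struct: SHIFT busy until I5 writes@20
I7  is:22  ro:23  ex:24  wr:25
I8  is:26  ro:27  ex:28  wr:29  — struct: LSU busy until I7 writes@25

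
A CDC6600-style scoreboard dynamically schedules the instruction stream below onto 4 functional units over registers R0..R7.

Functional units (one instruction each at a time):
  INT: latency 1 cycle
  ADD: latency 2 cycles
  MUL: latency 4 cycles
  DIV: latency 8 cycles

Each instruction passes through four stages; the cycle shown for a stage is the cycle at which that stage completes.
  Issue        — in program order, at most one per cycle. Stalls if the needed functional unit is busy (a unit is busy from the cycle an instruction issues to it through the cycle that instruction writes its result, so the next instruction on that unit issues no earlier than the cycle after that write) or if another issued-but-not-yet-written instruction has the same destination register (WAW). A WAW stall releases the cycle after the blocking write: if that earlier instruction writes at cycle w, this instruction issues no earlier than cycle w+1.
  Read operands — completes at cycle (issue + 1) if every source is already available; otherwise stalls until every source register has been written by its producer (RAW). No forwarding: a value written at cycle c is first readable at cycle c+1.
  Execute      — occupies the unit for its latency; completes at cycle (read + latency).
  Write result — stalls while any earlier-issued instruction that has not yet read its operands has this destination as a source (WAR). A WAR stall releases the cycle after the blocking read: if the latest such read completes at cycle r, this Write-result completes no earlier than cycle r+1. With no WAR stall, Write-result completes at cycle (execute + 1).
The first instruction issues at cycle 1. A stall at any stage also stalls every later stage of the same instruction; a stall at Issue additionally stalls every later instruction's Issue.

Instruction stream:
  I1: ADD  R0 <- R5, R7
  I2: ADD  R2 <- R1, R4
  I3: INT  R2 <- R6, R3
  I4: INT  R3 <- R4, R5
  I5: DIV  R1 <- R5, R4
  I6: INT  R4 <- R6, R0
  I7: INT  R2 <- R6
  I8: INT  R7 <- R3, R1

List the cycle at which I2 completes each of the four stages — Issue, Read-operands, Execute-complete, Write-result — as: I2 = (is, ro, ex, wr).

[1] issue I1 (ADD)
[2] I1 read-ops
[4] I1 finished on ADD
[5] I1→R0
[6] issue I2 (ADD)
[7] I2 read-ops
[9] I2 finished on ADD
[10] I2→R2
[11] issue I3 (INT)
[12] I3 read-ops
[13] I3 finished on INT
[14] I3→R2
[15] issue I4 (INT)
[16] I4 read-ops; issue I5 (DIV)
[17] I4 finished on INT; I5 read-ops
[18] I4→R3
[19] issue I6 (INT)
[20] I6 read-ops
[21] I6 finished on INT
[22] I6→R4
[23] issue I7 (INT)
[24] I7 read-ops
[25] I5 finished on DIV; I7 finished on INT
[26] I5→R1; I7→R2
[27] issue I8 (INT)
[28] I8 read-ops
[29] I8 finished on INT
[30] I8→R7

I2 = (6, 7, 9, 10)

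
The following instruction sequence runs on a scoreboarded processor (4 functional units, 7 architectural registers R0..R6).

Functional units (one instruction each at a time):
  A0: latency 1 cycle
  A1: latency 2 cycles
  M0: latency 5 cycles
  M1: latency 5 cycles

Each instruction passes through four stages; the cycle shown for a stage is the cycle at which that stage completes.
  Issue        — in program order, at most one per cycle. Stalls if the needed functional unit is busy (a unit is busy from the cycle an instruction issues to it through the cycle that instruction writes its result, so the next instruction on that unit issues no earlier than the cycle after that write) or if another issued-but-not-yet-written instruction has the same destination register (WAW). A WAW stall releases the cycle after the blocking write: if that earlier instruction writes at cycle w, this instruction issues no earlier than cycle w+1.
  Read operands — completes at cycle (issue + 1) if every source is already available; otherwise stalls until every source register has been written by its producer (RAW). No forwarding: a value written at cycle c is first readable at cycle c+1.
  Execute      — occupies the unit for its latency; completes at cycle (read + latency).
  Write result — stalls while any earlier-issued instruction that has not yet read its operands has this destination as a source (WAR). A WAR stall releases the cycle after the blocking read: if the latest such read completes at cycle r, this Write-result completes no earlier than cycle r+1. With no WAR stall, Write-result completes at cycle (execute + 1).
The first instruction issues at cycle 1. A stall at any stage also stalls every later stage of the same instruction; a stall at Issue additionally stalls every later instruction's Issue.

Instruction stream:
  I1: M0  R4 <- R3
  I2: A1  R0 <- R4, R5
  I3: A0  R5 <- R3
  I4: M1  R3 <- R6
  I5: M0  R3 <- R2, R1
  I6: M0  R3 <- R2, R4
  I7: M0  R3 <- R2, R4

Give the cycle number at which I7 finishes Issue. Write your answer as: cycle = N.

[1] issue I1 (M0)
[2] I1 read-ops, issue I2 (A1)
[3] issue I3 (A0)
[4] I3 read-ops, issue I4 (M1)
[5] I3 finished on A0, I4 read-ops
[7] I1 finished on M0
[8] I1→R4
[9] I2 read-ops
[10] I3→R5, I4 finished on M1
[11] I2 finished on A1, I4→R3
[12] I2→R0, issue I5 (M0)
[13] I5 read-ops
[18] I5 finished on M0
[19] I5→R3
[20] issue I6 (M0)
[21] I6 read-ops
[26] I6 finished on M0
[27] I6→R3
[28] issue I7 (M0)
[29] I7 read-ops
[34] I7 finished on M0
[35] I7→R3

cycle = 28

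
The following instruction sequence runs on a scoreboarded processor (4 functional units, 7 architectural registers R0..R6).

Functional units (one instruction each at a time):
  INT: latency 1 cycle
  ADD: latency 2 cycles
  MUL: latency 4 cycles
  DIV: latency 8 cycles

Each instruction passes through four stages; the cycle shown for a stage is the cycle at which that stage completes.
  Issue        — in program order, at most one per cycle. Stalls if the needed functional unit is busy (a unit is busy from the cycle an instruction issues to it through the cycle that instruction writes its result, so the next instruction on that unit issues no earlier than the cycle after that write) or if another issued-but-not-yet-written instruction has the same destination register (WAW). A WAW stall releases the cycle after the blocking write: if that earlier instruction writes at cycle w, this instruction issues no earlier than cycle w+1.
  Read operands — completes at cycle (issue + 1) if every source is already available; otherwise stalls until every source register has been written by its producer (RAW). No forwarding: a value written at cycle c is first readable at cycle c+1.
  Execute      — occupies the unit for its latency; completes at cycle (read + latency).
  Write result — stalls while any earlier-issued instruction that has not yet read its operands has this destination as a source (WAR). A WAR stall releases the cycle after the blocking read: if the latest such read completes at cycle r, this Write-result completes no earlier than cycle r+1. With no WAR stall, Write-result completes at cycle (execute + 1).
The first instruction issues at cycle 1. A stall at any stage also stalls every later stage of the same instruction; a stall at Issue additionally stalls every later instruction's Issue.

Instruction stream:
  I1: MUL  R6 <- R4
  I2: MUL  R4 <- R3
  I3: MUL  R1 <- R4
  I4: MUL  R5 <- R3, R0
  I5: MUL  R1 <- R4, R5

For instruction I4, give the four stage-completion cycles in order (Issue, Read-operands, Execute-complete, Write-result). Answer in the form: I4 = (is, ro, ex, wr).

I4 = (22, 23, 27, 28)

c1: I1 dispatched to MUL
c2: I1 operands ready
c6: I1 complete
c7: R6←I1
c8: I2 dispatched to MUL
c9: I2 operands ready
c13: I2 complete
c14: R4←I2
c15: I3 dispatched to MUL
c16: I3 operands ready
c20: I3 complete
c21: R1←I3
c22: I4 dispatched to MUL
c23: I4 operands ready
c27: I4 complete
c28: R5←I4
c29: I5 dispatched to MUL
c30: I5 operands ready
c34: I5 complete
c35: R1←I5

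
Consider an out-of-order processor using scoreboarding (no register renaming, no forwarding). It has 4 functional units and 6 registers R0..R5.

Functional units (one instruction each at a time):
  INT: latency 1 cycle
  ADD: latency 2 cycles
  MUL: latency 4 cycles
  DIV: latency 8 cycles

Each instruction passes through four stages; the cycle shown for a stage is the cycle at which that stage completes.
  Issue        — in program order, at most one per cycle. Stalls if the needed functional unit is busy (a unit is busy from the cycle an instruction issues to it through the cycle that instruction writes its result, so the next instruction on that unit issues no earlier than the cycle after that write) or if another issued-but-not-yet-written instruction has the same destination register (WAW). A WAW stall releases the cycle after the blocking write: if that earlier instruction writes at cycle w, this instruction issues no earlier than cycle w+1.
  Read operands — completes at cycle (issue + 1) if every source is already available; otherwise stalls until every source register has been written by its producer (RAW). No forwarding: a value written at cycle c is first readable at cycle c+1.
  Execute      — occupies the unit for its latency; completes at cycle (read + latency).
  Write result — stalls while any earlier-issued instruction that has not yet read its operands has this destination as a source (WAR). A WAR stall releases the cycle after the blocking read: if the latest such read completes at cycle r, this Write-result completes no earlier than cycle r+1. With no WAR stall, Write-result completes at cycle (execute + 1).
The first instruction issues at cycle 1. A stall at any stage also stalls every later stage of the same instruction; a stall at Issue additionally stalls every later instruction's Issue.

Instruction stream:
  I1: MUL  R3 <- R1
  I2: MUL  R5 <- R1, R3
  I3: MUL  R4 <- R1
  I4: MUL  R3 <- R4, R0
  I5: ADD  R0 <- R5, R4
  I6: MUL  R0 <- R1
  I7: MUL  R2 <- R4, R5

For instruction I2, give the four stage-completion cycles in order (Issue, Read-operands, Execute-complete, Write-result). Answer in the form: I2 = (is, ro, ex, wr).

I2 = (8, 9, 13, 14)

cycle 1: issue I1 (MUL)
cycle 2: I1 read-ops
cycle 6: I1 finished on MUL
cycle 7: I1→R3
cycle 8: issue I2 (MUL)
cycle 9: I2 read-ops
cycle 13: I2 finished on MUL
cycle 14: I2→R5
cycle 15: issue I3 (MUL)
cycle 16: I3 read-ops
cycle 20: I3 finished on MUL
cycle 21: I3→R4
cycle 22: issue I4 (MUL)
cycle 23: I4 read-ops · issue I5 (ADD)
cycle 24: I5 read-ops
cycle 26: I5 finished on ADD
cycle 27: I4 finished on MUL · I5→R0
cycle 28: I4→R3
cycle 29: issue I6 (MUL)
cycle 30: I6 read-ops
cycle 34: I6 finished on MUL
cycle 35: I6→R0
cycle 36: issue I7 (MUL)
cycle 37: I7 read-ops
cycle 41: I7 finished on MUL
cycle 42: I7→R2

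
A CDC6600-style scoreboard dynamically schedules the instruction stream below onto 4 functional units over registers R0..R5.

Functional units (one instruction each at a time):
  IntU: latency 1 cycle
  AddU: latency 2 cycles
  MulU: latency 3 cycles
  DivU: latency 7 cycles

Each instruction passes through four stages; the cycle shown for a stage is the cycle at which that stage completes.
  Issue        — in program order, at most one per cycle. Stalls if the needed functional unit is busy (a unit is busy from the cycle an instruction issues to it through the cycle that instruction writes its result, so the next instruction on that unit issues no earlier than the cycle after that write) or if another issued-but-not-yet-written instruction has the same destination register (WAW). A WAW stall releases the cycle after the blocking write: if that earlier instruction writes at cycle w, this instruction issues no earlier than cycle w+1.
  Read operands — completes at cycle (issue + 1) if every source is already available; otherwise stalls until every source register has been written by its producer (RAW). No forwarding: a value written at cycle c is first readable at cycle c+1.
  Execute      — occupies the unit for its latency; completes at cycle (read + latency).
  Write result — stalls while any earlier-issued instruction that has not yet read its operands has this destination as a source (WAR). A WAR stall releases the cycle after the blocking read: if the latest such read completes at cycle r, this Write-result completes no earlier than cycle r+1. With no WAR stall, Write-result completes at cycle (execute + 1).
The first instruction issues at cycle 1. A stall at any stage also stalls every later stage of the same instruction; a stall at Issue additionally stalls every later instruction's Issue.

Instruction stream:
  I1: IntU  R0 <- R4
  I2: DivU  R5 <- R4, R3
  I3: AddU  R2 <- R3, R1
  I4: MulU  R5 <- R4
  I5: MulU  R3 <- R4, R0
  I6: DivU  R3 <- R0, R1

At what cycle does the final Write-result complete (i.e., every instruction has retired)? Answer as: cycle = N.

cycle = 33

cycle 1: I1 issues→IntU
cycle 2: I1 reads, I2 issues→DivU
cycle 3: I1 exec-done, I2 reads, I3 issues→AddU
cycle 4: I1 writes R0, I3 reads
cycle 6: I3 exec-done
cycle 7: I3 writes R2
cycle 10: I2 exec-done
cycle 11: I2 writes R5
cycle 12: I4 issues→MulU
cycle 13: I4 reads
cycle 16: I4 exec-done
cycle 17: I4 writes R5
cycle 18: I5 issues→MulU
cycle 19: I5 reads
cycle 22: I5 exec-done
cycle 23: I5 writes R3
cycle 24: I6 issues→DivU
cycle 25: I6 reads
cycle 32: I6 exec-done
cycle 33: I6 writes R3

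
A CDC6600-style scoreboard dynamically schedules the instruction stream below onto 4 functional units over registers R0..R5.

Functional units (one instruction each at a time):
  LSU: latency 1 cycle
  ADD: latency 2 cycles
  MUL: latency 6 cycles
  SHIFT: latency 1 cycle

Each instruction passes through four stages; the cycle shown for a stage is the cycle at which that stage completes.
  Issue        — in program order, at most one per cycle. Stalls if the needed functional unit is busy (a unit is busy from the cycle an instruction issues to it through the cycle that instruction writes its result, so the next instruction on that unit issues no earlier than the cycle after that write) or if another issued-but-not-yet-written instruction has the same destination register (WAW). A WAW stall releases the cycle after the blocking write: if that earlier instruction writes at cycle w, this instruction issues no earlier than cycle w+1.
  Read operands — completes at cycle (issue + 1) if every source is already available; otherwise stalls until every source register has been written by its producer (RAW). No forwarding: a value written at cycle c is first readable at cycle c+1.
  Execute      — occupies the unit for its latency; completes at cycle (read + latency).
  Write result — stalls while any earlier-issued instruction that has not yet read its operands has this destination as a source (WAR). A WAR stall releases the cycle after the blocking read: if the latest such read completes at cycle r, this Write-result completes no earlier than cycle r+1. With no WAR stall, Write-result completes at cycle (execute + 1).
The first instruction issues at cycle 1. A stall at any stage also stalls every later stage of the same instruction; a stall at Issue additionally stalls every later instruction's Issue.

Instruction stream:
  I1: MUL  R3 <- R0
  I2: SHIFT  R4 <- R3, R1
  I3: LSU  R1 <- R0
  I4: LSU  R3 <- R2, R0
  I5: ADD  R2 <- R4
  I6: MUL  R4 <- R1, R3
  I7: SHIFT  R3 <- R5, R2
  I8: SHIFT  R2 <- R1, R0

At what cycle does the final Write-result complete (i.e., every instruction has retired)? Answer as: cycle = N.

c1: issue I1 (MUL)
c2: I1 read-ops | issue I2 (SHIFT)
c3: issue I3 (LSU)
c4: I3 read-ops
c5: I3 finished on LSU
c8: I1 finished on MUL
c9: I1→R3
c10: I2 read-ops
c11: I2 finished on SHIFT | I3→R1
c12: I2→R4 | issue I4 (LSU)
c13: I4 read-ops | issue I5 (ADD)
c14: I4 finished on LSU | I5 read-ops | issue I6 (MUL)
c15: I4→R3
c16: I5 finished on ADD | I6 read-ops | issue I7 (SHIFT)
c17: I5→R2
c18: I7 read-ops
c19: I7 finished on SHIFT
c20: I7→R3
c21: issue I8 (SHIFT)
c22: I6 finished on MUL | I8 read-ops
c23: I6→R4 | I8 finished on SHIFT
c24: I8→R2

cycle = 24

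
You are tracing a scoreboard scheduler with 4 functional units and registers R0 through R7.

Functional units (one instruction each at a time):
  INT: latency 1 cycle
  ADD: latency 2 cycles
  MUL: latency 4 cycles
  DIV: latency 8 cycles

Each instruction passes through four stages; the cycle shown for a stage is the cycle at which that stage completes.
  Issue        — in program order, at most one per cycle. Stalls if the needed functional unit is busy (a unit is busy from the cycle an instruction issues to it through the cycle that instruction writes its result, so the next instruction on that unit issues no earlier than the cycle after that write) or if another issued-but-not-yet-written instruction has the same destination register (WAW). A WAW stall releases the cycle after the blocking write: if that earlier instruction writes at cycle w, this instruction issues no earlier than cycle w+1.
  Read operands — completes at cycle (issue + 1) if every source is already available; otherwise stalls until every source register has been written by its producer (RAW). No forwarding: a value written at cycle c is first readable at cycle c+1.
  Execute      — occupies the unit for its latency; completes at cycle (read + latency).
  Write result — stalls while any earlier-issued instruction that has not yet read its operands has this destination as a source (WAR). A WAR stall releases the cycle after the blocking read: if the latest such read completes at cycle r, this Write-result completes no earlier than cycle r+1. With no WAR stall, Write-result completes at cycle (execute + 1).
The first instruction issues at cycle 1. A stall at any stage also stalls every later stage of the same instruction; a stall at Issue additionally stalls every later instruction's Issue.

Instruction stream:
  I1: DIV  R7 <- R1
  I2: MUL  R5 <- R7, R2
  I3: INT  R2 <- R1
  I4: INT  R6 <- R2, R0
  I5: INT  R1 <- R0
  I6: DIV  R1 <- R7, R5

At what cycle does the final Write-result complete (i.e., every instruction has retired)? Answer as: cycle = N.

cycle = 32

1) issue 1, read 2, done 10, write 11
2) issue 2, read 12, done 16, write 17  <RAW R7: wait I1 write@11>
3) issue 3, read 4, done 5, write 13  <WAR R2: wait I2 read@12>
4) issue 14, read 15, done 16, write 17  <struct: INT busy until I3 writes@13>
5) issue 18, read 19, done 20, write 21  <struct: INT busy until I4 writes@17>
6) issue 22, read 23, done 31, write 32  <WAW R1: wait I5 write@21>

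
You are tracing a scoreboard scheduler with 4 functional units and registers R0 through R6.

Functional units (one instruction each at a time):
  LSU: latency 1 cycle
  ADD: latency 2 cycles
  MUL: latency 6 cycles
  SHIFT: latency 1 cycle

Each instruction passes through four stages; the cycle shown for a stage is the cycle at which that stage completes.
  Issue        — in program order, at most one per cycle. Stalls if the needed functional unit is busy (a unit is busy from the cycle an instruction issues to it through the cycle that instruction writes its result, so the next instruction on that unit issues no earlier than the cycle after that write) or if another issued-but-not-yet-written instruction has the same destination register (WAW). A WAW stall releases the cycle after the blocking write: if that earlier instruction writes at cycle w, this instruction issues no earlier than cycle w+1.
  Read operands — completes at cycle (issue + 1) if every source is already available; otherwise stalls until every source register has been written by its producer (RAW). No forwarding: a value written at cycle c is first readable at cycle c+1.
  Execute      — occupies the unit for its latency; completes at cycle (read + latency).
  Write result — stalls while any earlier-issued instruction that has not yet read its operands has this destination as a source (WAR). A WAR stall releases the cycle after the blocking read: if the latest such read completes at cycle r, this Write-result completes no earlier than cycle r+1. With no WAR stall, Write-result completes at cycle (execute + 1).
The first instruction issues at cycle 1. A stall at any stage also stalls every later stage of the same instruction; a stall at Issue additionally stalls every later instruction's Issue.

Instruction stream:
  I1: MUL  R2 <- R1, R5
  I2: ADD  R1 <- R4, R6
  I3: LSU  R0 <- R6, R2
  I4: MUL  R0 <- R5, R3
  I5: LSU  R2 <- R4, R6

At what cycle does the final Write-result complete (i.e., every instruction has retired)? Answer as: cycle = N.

cycle = 21

1) issue 1, read 2, done 8, write 9
2) issue 2, read 3, done 5, write 6
3) issue 3, read 10, done 11, write 12  <RAW R2: wait I1 write@9>
4) issue 13, read 14, done 20, write 21  <WAW R0: wait I3 write@12>
5) issue 14, read 15, done 16, write 17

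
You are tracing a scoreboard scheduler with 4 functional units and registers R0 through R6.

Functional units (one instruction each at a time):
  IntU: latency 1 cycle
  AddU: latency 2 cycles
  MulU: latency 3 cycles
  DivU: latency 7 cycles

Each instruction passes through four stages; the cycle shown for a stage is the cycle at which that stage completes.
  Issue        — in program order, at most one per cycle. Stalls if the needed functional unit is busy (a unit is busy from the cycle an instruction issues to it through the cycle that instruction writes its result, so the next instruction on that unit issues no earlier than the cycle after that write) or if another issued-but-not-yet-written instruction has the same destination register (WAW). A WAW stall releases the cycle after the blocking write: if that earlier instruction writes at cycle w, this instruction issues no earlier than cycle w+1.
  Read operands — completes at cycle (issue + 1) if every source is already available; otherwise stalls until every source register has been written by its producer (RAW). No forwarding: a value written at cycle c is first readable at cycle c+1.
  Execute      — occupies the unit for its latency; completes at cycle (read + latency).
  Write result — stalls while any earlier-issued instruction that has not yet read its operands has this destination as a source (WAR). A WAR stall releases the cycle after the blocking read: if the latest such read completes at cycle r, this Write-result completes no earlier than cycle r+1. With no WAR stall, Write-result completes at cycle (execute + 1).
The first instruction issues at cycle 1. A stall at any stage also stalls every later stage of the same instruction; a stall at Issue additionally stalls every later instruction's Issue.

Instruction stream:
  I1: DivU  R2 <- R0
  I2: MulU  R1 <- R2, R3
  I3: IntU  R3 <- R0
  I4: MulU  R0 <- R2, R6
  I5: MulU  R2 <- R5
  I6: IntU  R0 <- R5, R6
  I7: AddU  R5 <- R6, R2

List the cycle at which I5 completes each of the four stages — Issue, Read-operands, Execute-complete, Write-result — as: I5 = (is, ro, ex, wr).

I5 = (22, 23, 26, 27)

t=1  I1 dispatched to DivU
t=2  I1 operands ready · I2 dispatched to MulU
t=3  I3 dispatched to IntU
t=4  I3 operands ready
t=5  I3 complete
t=9  I1 complete
t=10  R2←I1
t=11  I2 operands ready
t=12  R3←I3
t=14  I2 complete
t=15  R1←I2
t=16  I4 dispatched to MulU
t=17  I4 operands ready
t=20  I4 complete
t=21  R0←I4
t=22  I5 dispatched to MulU
t=23  I5 operands ready · I6 dispatched to IntU
t=24  I6 operands ready · I7 dispatched to AddU
t=25  I6 complete
t=26  I5 complete · R0←I6
t=27  R2←I5
t=28  I7 operands ready
t=30  I7 complete
t=31  R5←I7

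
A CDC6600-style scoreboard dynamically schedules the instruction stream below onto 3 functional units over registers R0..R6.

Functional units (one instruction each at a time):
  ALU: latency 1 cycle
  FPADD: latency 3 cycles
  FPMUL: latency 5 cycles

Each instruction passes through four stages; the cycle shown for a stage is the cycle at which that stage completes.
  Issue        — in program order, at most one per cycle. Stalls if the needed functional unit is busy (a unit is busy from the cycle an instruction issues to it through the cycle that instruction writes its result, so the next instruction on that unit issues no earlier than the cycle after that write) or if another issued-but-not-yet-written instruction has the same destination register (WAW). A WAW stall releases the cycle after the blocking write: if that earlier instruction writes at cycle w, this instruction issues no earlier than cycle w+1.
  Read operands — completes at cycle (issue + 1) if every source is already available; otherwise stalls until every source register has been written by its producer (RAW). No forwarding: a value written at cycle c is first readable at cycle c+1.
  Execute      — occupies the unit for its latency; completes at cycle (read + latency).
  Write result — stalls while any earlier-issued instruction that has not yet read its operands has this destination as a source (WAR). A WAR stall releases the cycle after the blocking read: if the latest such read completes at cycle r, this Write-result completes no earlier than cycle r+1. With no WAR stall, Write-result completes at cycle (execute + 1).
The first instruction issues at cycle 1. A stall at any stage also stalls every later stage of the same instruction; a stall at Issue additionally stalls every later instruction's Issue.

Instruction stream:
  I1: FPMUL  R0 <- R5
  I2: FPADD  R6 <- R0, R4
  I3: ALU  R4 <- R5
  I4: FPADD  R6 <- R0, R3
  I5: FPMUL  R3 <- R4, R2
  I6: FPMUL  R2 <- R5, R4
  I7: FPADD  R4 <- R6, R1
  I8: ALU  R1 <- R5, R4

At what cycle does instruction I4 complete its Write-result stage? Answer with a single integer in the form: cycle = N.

cycle = 19

[1] I1→FPMUL
[2] I1 RO · I2→FPADD
[3] I3→ALU
[4] I3 RO
[5] I3 EX
[7] I1 EX
[8] I1 WR R0
[9] I2 RO
[10] I3 WR R4
[12] I2 EX
[13] I2 WR R6
[14] I4→FPADD
[15] I4 RO · I5→FPMUL
[16] I5 RO
[18] I4 EX
[19] I4 WR R6
[21] I5 EX
[22] I5 WR R3
[23] I6→FPMUL
[24] I6 RO · I7→FPADD
[25] I7 RO · I8→ALU
[28] I7 EX
[29] I6 EX · I7 WR R4
[30] I6 WR R2 · I8 RO
[31] I8 EX
[32] I8 WR R1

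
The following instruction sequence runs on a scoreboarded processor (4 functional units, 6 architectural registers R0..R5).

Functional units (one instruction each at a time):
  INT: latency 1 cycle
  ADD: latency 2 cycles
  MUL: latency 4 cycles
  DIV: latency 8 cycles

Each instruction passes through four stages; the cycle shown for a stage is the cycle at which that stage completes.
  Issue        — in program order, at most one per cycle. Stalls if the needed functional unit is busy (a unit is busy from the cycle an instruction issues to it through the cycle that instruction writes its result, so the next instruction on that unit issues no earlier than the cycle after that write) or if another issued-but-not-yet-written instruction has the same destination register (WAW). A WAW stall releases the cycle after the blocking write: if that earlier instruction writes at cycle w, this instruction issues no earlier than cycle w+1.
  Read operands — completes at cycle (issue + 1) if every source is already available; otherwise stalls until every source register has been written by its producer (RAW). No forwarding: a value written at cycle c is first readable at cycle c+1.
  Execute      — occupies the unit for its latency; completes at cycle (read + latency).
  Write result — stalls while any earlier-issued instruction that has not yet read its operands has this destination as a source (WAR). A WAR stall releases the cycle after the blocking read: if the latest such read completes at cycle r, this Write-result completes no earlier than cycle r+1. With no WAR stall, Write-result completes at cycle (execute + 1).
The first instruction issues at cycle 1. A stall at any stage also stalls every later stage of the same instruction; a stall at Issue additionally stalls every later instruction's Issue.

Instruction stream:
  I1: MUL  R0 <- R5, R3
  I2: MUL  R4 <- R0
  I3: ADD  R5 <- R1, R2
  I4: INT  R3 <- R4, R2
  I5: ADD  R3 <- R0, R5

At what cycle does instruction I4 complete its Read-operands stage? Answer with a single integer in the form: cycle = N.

I1  is:1  ro:2  ex:6  wr:7
I2  is:8  ro:9  ex:13  wr:14  — struct: MUL busy until I1 writes@7
I3  is:9  ro:10  ex:12  wr:13
I4  is:10  ro:15  ex:16  wr:17  — RAW R4: wait I2 write@14
I5  is:18  ro:19  ex:21  wr:22  — WAW R3: wait I4 write@17

cycle = 15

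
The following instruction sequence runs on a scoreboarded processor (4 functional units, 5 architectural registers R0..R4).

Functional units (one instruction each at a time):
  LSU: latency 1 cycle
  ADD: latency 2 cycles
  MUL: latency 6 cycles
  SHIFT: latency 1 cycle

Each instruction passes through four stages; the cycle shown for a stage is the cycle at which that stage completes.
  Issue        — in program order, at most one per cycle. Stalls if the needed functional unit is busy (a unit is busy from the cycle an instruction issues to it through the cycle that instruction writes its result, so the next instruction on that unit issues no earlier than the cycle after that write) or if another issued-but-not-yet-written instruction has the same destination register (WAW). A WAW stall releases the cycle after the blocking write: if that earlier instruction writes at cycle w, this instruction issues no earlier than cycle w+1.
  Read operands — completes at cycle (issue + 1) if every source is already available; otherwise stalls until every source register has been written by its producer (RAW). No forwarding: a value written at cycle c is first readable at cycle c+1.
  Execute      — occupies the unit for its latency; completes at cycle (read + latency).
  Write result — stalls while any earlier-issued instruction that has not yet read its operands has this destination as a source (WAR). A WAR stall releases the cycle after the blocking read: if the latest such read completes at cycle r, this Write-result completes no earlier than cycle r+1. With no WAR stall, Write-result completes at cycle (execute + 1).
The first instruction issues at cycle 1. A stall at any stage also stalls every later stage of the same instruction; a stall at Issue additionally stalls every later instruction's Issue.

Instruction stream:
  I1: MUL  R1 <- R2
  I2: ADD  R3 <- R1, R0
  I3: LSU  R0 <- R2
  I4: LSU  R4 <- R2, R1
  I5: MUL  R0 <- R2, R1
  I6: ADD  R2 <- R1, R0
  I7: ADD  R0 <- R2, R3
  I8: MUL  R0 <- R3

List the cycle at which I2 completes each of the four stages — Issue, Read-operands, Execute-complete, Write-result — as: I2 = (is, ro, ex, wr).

I2 = (2, 10, 12, 13)

I1: IS=1 RO=2 EX=8 WR=9
I2: IS=2 RO=10 EX=12 WR=13  [RAW R1: wait I1 write@9]
I3: IS=3 RO=4 EX=5 WR=11  [WAR R0: wait I2 read@10]
I4: IS=12 RO=13 EX=14 WR=15  [struct: LSU busy until I3 writes@11]
I5: IS=13 RO=14 EX=20 WR=21
I6: IS=14 RO=22 EX=24 WR=25  [RAW R0: wait I5 write@21]
I7: IS=26 RO=27 EX=29 WR=30  [struct: ADD busy until I6 writes@25]
I8: IS=31 RO=32 EX=38 WR=39  [WAW R0: wait I7 write@30]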